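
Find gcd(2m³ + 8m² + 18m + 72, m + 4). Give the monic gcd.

m + 4

By polynomial division,
  2m³ + 8m² + 18m + 72 = (2m² + 18)(m + 4) + (0)
The last nonzero remainder m + 4 is already monic.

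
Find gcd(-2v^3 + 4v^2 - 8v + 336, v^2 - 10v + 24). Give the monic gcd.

Repeated division with remainder:
  -2v^3 + 4v^2 - 8v + 336 = (-2v - 16)(v^2 - 10v + 24) + (-120v + 720)
  v^2 - 10v + 24 = (-(1/120)v + 1/30)(-120v + 720) + (0)
Last nonzero remainder: -120v + 720. Dividing through by -120 gives the monic gcd v - 6.

v - 6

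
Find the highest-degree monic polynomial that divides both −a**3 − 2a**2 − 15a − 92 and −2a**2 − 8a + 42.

1

Apply the Euclidean algorithm:
  −a**3 − 2a**2 − 15a − 92 = ((1/2)a − 1)(−2a**2 − 8a + 42) + (−44a − 50)
  −2a**2 − 8a + 42 = ((1/22)a + 63/484)(−44a − 50) + (11739/242)
  −44a − 50 = (−(10648/11739)a − 12100/11739)(11739/242) + (0)
The last nonzero remainder is the constant 11739/242, so the polynomials are coprime and gcd = 1.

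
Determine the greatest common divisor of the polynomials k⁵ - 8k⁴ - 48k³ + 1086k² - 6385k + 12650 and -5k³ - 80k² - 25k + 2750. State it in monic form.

k² + 6k - 55

Repeated division with remainder:
  k⁵ - 8k⁴ - 48k³ + 1086k² - 6385k + 12650 = (-(1/5)k² + (24/5)k - 331/5)(-5k³ - 80k² - 25k + 2750) + (-3540k² - 21240k + 194700)
  -5k³ - 80k² - 25k + 2750 = ((1/708)k + 5/354)(-3540k² - 21240k + 194700) + (0)
Last nonzero remainder: -3540k² - 21240k + 194700. Dividing through by -3540 gives the monic gcd k² + 6k - 55.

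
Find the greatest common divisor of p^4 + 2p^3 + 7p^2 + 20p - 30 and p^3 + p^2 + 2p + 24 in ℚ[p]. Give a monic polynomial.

p + 3

Euclidean algorithm in ℚ[p]:
  p^4 + 2p^3 + 7p^2 + 20p - 30 = (p + 1)(p^3 + p^2 + 2p + 24) + (4p^2 - 6p - 54)
  p^3 + p^2 + 2p + 24 = ((1/4)p + 5/8)(4p^2 - 6p - 54) + ((77/4)p + 231/4)
  4p^2 - 6p - 54 = ((16/77)p - 72/77)((77/4)p + 231/4) + (0)
Last nonzero remainder: (77/4)p + 231/4. Dividing through by 77/4 gives the monic gcd p + 3.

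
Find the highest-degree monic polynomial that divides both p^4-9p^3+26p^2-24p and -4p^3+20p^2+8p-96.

Euclidean algorithm in ℚ[p]:
  p^4-9p^3+26p^2-24p = (-(1/4)p+1)(-4p^3+20p^2+8p-96) + (8p^2-56p+96)
  -4p^3+20p^2+8p-96 = (-(1/2)p-1)(8p^2-56p+96) + (0)
Last nonzero remainder: 8p^2-56p+96. Dividing through by 8 gives the monic gcd p^2-7p+12.

p^2-7p+12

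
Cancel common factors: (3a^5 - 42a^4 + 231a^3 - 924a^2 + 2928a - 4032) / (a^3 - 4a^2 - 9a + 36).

(3a^3 - 21a^2 + 48a - 336)/(a + 3)

Repeated division with remainder:
  3a^5 - 42a^4 + 231a^3 - 924a^2 + 2928a - 4032 = (3a^2 - 30a + 138)(a^3 - 4a^2 - 9a + 36) + (-750a^2 + 5250a - 9000)
  a^3 - 4a^2 - 9a + 36 = (-(1/750)a - 1/250)(-750a^2 + 5250a - 9000) + (0)
Last nonzero remainder: -750a^2 + 5250a - 9000. Dividing through by -750 gives the monic gcd a^2 - 7a + 12.
Cancel a^2 - 7a + 12 from numerator and denominator to get the reduced form.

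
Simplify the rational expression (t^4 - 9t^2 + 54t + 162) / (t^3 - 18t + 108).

Apply the Euclidean algorithm:
  t^4 - 9t^2 + 54t + 162 = (t)(t^3 - 18t + 108) + (9t^2 - 54t + 162)
  t^3 - 18t + 108 = ((1/9)t + 2/3)(9t^2 - 54t + 162) + (0)
Last nonzero remainder: 9t^2 - 54t + 162. Dividing through by 9 gives the monic gcd t^2 - 6t + 18.
Cancel t^2 - 6t + 18 from numerator and denominator to get the reduced form.

(t^2 + 6t + 9)/(t + 6)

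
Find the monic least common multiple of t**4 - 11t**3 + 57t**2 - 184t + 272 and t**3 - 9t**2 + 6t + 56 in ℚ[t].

t**6 - 16t**5 + 98t**4 - 315t**3 + 394t**2 + 1216t - 3808

Euclidean algorithm in ℚ[t]:
  t**4 - 11t**3 + 57t**2 - 184t + 272 = (t - 2)(t**3 - 9t**2 + 6t + 56) + (33t**2 - 228t + 384)
  t**3 - 9t**2 + 6t + 56 = ((1/33)t - 23/363)(33t**2 - 228t + 384) + (-(2430/121)t + 9720/121)
  33t**2 - 228t + 384 = (-(1331/810)t + 1936/405)(-(2430/121)t + 9720/121) + (0)
Last nonzero remainder: -(2430/121)t + 9720/121. Dividing through by -2430/121 gives the monic gcd t - 4.
Then lcm(f, g) = f·g / gcd(f, g); expanding and making the result monic gives the answer.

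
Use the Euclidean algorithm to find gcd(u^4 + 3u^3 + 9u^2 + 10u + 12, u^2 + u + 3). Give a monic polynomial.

u^2 + u + 3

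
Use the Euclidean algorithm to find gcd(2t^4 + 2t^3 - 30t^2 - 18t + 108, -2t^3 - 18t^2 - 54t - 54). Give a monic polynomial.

t^2 + 6t + 9

Euclidean algorithm in ℚ[t]:
  2t^4 + 2t^3 - 30t^2 - 18t + 108 = (-t + 8)(-2t^3 - 18t^2 - 54t - 54) + (60t^2 + 360t + 540)
  -2t^3 - 18t^2 - 54t - 54 = (-(1/30)t - 1/10)(60t^2 + 360t + 540) + (0)
Last nonzero remainder: 60t^2 + 360t + 540. Dividing through by 60 gives the monic gcd t^2 + 6t + 9.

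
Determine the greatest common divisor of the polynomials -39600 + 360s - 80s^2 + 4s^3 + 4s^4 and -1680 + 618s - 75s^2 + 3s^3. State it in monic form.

-10 + s

Repeated division with remainder:
  4s^4 + 4s^3 - 80s^2 + 360s - 39600 = ((4/3)s + 104/3)(3s^3 - 75s^2 + 618s - 1680) + (1696s^2 - 18824s + 18640)
  3s^3 - 75s^2 + 618s - 1680 = ((3/1696)s - 8841/359552)(1696s^2 - 18824s + 18640) + ((5490639/44944)s - 27453195/22472)
  1696s^2 - 18824s + 18640 = ((76225024/5490639)s - 83775616/5490639)((5490639/44944)s - 27453195/22472) + (0)
Last nonzero remainder: (5490639/44944)s - 27453195/22472. Dividing through by 5490639/44944 gives the monic gcd s - 10.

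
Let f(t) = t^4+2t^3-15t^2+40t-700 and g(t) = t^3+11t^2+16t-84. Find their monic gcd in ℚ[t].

By polynomial division,
  t^4+2t^3-15t^2+40t-700 = (t-9)(t^3+11t^2+16t-84) + (68t^2+268t-1456)
  t^3+11t^2+16t-84 = ((1/68)t+30/289)(68t^2+268t-1456) + ((2772/289)t+19404/289)
  68t^2+268t-1456 = ((4913/693)t-15028/693)((2772/289)t+19404/289) + (0)
Last nonzero remainder: (2772/289)t+19404/289. Dividing through by 2772/289 gives the monic gcd t+7.

t+7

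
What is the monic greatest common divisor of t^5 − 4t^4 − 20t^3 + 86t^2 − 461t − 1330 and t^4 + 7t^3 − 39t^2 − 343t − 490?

Repeated division with remainder:
  t^5 − 4t^4 − 20t^3 + 86t^2 − 461t − 1330 = (t − 11)(t^4 + 7t^3 − 39t^2 − 343t − 490) + (96t^3 − 3744t − 6720)
  t^4 + 7t^3 − 39t^2 − 343t − 490 = ((1/96)t + 7/96)(96t^3 − 3744t − 6720) + (0)
Last nonzero remainder: 96t^3 − 3744t − 6720. Dividing through by 96 gives the monic gcd t^3 − 39t − 70.

t^3 − 39t − 70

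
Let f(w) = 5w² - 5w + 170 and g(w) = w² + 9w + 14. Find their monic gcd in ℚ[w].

1

Apply the Euclidean algorithm:
  5w² - 5w + 170 = (5)(w² + 9w + 14) + (-50w + 100)
  w² + 9w + 14 = (-(1/50)w - 11/50)(-50w + 100) + (36)
  -50w + 100 = (-(25/18)w + 25/9)(36) + (0)
The last nonzero remainder is the constant 36, so the polynomials are coprime and gcd = 1.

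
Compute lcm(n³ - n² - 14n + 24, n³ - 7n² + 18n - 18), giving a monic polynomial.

n⁵ - 5n⁴ - 4n³ + 74n² - 180n + 144

Apply the Euclidean algorithm:
  n³ - n² - 14n + 24 = (n³ - 7n² + 18n - 18) + (6n² - 32n + 42)
  n³ - 7n² + 18n - 18 = ((1/6)n - 5/18)(6n² - 32n + 42) + ((19/9)n - 19/3)
  6n² - 32n + 42 = ((54/19)n - 126/19)((19/9)n - 19/3) + (0)
Last nonzero remainder: (19/9)n - 19/3. Dividing through by 19/9 gives the monic gcd n - 3.
Then lcm(f, g) = f·g / gcd(f, g); expanding and making the result monic gives the answer.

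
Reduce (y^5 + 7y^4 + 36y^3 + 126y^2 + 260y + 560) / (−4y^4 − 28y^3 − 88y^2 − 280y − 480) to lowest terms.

By polynomial division,
  y^5 + 7y^4 + 36y^3 + 126y^2 + 260y + 560 = (−(1/4)y)(−4y^4 − 28y^3 − 88y^2 − 280y − 480) + (14y^3 + 56y^2 + 140y + 560)
  −4y^4 − 28y^3 − 88y^2 − 280y − 480 = (−(2/7)y − 6/7)(14y^3 + 56y^2 + 140y + 560) + (0)
Last nonzero remainder: 14y^3 + 56y^2 + 140y + 560. Dividing through by 14 gives the monic gcd y^3 + 4y^2 + 10y + 40.
Cancel y^3 + 4y^2 + 10y + 40 from numerator and denominator to get the reduced form.

(−y^2 − 3y − 14)/(4y + 12)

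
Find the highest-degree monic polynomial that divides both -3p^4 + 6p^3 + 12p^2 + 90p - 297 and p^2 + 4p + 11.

Euclidean algorithm in ℚ[p]:
  -3p^4 + 6p^3 + 12p^2 + 90p - 297 = (-3p^2 + 18p - 27)(p^2 + 4p + 11) + (0)
The last nonzero remainder p^2 + 4p + 11 is already monic.

p^2 + 4p + 11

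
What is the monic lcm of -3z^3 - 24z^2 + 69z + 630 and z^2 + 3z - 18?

z^4 + 5z^3 - 47z^2 - 141z + 630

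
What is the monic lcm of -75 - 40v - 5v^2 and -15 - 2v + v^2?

-75 - 25v + 3v^2 + v^3

Repeated division with remainder:
  -5v^2 - 40v - 75 = (-5)(v^2 - 2v - 15) + (-50v - 150)
  v^2 - 2v - 15 = (-(1/50)v + 1/10)(-50v - 150) + (0)
Last nonzero remainder: -50v - 150. Dividing through by -50 gives the monic gcd v + 3.
Then lcm(f, g) = f·g / gcd(f, g); expanding and making the result monic gives the answer.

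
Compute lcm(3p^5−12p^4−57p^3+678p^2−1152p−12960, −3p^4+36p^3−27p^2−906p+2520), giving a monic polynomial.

p^7−15p^6+53p^5+323p^4−3402p^3+6232p^2+36768p−120960

By polynomial division,
  3p^5−12p^4−57p^3+678p^2−1152p−12960 = (−p−8)(−3p^4+36p^3−27p^2−906p+2520) + (204p^3−444p^2−5880p+7200)
  −3p^4+36p^3−27p^2−906p+2520 = (−(1/68)p+167/1156)(204p^3−444p^2−5880p+7200) + (−(14256/289)p^2+(14256/289)p+427680/289)
  204p^3−444p^2−5880p+7200 = (−(4913/1188)p+1445/297)(−(14256/289)p^2+(14256/289)p+427680/289) + (0)
Last nonzero remainder: −(14256/289)p^2+(14256/289)p+427680/289. Dividing through by −14256/289 gives the monic gcd p^2−p−30.
Then lcm(f, g) = f·g / gcd(f, g); expanding and making the result monic gives the answer.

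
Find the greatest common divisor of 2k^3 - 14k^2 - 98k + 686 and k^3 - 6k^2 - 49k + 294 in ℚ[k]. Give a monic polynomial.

Repeated division with remainder:
  2k^3 - 14k^2 - 98k + 686 = (2)(k^3 - 6k^2 - 49k + 294) + (-2k^2 + 98)
  k^3 - 6k^2 - 49k + 294 = (-(1/2)k + 3)(-2k^2 + 98) + (0)
Last nonzero remainder: -2k^2 + 98. Dividing through by -2 gives the monic gcd k^2 - 49.

k^2 - 49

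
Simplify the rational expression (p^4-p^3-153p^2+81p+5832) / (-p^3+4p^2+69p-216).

(-p^2+81)/(p-3)

Apply the Euclidean algorithm:
  p^4-p^3-153p^2+81p+5832 = (-p-3)(-p^3+4p^2+69p-216) + (-72p^2+72p+5184)
  -p^3+4p^2+69p-216 = ((1/72)p-1/24)(-72p^2+72p+5184) + (0)
Last nonzero remainder: -72p^2+72p+5184. Dividing through by -72 gives the monic gcd p^2-p-72.
Cancel p^2-p-72 from numerator and denominator to get the reduced form.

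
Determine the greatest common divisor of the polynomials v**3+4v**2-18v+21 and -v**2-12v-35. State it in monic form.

v+7

By polynomial division,
  v**3+4v**2-18v+21 = (-v+8)(-v**2-12v-35) + (43v+301)
  -v**2-12v-35 = (-(1/43)v-5/43)(43v+301) + (0)
Last nonzero remainder: 43v+301. Dividing through by 43 gives the monic gcd v+7.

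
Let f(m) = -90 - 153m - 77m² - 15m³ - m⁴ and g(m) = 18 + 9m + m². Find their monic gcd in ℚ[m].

18 + 9m + m²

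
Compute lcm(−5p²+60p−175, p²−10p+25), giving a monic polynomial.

p³−17p²+95p−175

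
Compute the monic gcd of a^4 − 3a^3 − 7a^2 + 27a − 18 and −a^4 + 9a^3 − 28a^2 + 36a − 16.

a^2 − 3a + 2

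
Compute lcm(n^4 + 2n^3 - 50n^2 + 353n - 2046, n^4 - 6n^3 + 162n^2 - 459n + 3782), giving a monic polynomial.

n^6 - n^5 + 66n^4 + 747n^3 - 9205n^2 + 49204n - 249612

Euclidean algorithm in ℚ[n]:
  n^4 + 2n^3 - 50n^2 + 353n - 2046 = (n^4 - 6n^3 + 162n^2 - 459n + 3782) + (8n^3 - 212n^2 + 812n - 5828)
  n^4 - 6n^3 + 162n^2 - 459n + 3782 = ((1/8)n + 41/16)(8n^3 - 212n^2 + 812n - 5828) + ((2415/4)n^2 - (7245/4)n + 74865/4)
  8n^3 - 212n^2 + 812n - 5828 = ((32/2415)n - 752/2415)((2415/4)n^2 - (7245/4)n + 74865/4) + (0)
Last nonzero remainder: (2415/4)n^2 - (7245/4)n + 74865/4. Dividing through by 2415/4 gives the monic gcd n^2 - 3n + 31.
Then lcm(f, g) = f·g / gcd(f, g); expanding and making the result monic gives the answer.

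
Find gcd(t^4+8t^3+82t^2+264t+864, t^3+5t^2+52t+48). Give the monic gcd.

Apply the Euclidean algorithm:
  t^4+8t^3+82t^2+264t+864 = (t+3)(t^3+5t^2+52t+48) + (15t^2+60t+720)
  t^3+5t^2+52t+48 = ((1/15)t+1/15)(15t^2+60t+720) + (0)
Last nonzero remainder: 15t^2+60t+720. Dividing through by 15 gives the monic gcd t^2+4t+48.

t^2+4t+48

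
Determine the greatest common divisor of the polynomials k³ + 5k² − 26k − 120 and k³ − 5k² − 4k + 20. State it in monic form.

Euclidean algorithm in ℚ[k]:
  k³ + 5k² − 26k − 120 = (k³ − 5k² − 4k + 20) + (10k² − 22k − 140)
  k³ − 5k² − 4k + 20 = ((1/10)k − 7/25)(10k² − 22k − 140) + ((96/25)k − 96/5)
  10k² − 22k − 140 = ((125/48)k + 175/24)((96/25)k − 96/5) + (0)
Last nonzero remainder: (96/25)k − 96/5. Dividing through by 96/25 gives the monic gcd k − 5.

k − 5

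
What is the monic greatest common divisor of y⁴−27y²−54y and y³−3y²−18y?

Apply the Euclidean algorithm:
  y⁴−27y²−54y = (y+3)(y³−3y²−18y) + (0)
The last nonzero remainder y³−3y²−18y is already monic.

y³−3y²−18y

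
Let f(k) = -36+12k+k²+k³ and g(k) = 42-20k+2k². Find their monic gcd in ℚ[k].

By polynomial division,
  k³+k²+12k-36 = ((1/2)k+11/2)(2k²-20k+42) + (101k-267)
  2k²-20k+42 = ((2/101)k-1486/10201)(101k-267) + (31680/10201)
  101k-267 = ((1030301/31680)k-907889/10560)(31680/10201) + (0)
The last nonzero remainder is the constant 31680/10201, so the polynomials are coprime and gcd = 1.

1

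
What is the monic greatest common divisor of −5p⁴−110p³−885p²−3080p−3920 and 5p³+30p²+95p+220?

p+4

Apply the Euclidean algorithm:
  −5p⁴−110p³−885p²−3080p−3920 = (−p−16)(5p³+30p²+95p+220) + (−310p²−1340p−400)
  5p³+30p²+95p+220 = (−(1/62)p−26/961)(−310p²−1340p−400) + ((50255/961)p+201020/961)
  −310p²−1340p−400 = (−(59582/10051)p−19220/10051)((50255/961)p+201020/961) + (0)
Last nonzero remainder: (50255/961)p+201020/961. Dividing through by 50255/961 gives the monic gcd p+4.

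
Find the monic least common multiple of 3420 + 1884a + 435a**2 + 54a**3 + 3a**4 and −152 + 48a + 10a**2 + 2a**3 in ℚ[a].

Repeated division with remainder:
  3a**4 + 54a**3 + 435a**2 + 1884a + 3420 = ((3/2)a + 39/2)(2a**3 + 10a**2 + 48a − 152) + (168a**2 + 1176a + 6384)
  2a**3 + 10a**2 + 48a − 152 = ((1/84)a − 1/42)(168a**2 + 1176a + 6384) + (0)
Last nonzero remainder: 168a**2 + 1176a + 6384. Dividing through by 168 gives the monic gcd a**2 + 7a + 38.
Then lcm(f, g) = f·g / gcd(f, g); expanding and making the result monic gives the answer.

−2280 − 116a + 338a**2 + 109a**3 + 16a**4 + a**5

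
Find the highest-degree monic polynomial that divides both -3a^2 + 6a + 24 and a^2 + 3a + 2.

Repeated division with remainder:
  -3a^2 + 6a + 24 = (-3)(a^2 + 3a + 2) + (15a + 30)
  a^2 + 3a + 2 = ((1/15)a + 1/15)(15a + 30) + (0)
Last nonzero remainder: 15a + 30. Dividing through by 15 gives the monic gcd a + 2.

a + 2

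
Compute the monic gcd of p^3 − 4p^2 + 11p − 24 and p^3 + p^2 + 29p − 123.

p − 3

Repeated division with remainder:
  p^3 − 4p^2 + 11p − 24 = (p^3 + p^2 + 29p − 123) + (−5p^2 − 18p + 99)
  p^3 + p^2 + 29p − 123 = (−(1/5)p + 13/25)(−5p^2 − 18p + 99) + ((1454/25)p − 4362/25)
  −5p^2 − 18p + 99 = (−(125/1454)p − 825/1454)((1454/25)p − 4362/25) + (0)
Last nonzero remainder: (1454/25)p − 4362/25. Dividing through by 1454/25 gives the monic gcd p − 3.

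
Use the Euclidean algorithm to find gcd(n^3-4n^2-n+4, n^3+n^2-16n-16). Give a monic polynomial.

By polynomial division,
  n^3-4n^2-n+4 = (n^3+n^2-16n-16) + (-5n^2+15n+20)
  n^3+n^2-16n-16 = (-(1/5)n-4/5)(-5n^2+15n+20) + (0)
Last nonzero remainder: -5n^2+15n+20. Dividing through by -5 gives the monic gcd n^2-3n-4.

n^2-3n-4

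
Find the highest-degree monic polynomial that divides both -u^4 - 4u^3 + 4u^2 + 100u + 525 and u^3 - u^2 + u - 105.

By polynomial division,
  -u^4 - 4u^3 + 4u^2 + 100u + 525 = (-u - 5)(u^3 - u^2 + u - 105) + (0)
The last nonzero remainder u^3 - u^2 + u - 105 is already monic.

u^3 - u^2 + u - 105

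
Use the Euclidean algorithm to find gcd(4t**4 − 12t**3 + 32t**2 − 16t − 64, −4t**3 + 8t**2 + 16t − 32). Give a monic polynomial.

By polynomial division,
  4t**4 − 12t**3 + 32t**2 − 16t − 64 = (−t + 1)(−4t**3 + 8t**2 + 16t − 32) + (40t**2 − 64t − 32)
  −4t**3 + 8t**2 + 16t − 32 = (−(1/10)t + 1/25)(40t**2 − 64t − 32) + ((384/25)t − 768/25)
  40t**2 − 64t − 32 = ((125/48)t + 25/24)((384/25)t − 768/25) + (0)
Last nonzero remainder: (384/25)t − 768/25. Dividing through by 384/25 gives the monic gcd t − 2.

t − 2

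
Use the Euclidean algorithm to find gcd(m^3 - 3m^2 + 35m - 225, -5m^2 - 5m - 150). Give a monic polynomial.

Apply the Euclidean algorithm:
  m^3 - 3m^2 + 35m - 225 = (-(1/5)m + 4/5)(-5m^2 - 5m - 150) + (9m - 105)
  -5m^2 - 5m - 150 = (-(5/9)m - 190/27)(9m - 105) + (-8000/9)
  9m - 105 = (-(81/8000)m + 189/1600)(-8000/9) + (0)
The last nonzero remainder is the constant -8000/9, so the polynomials are coprime and gcd = 1.

1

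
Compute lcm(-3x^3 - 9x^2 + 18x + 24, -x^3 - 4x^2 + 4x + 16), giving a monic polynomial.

Euclidean algorithm in ℚ[x]:
  -3x^3 - 9x^2 + 18x + 24 = (3)(-x^3 - 4x^2 + 4x + 16) + (3x^2 + 6x - 24)
  -x^3 - 4x^2 + 4x + 16 = (-(1/3)x - 2/3)(3x^2 + 6x - 24) + (0)
Last nonzero remainder: 3x^2 + 6x - 24. Dividing through by 3 gives the monic gcd x^2 + 2x - 8.
Then lcm(f, g) = f·g / gcd(f, g); expanding and making the result monic gives the answer.

x^4 + 5x^3 - 20x - 16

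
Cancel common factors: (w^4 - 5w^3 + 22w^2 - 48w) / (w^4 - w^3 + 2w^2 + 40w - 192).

Euclidean algorithm in ℚ[w]:
  w^4 - 5w^3 + 22w^2 - 48w = (w^4 - w^3 + 2w^2 + 40w - 192) + (-4w^3 + 20w^2 - 88w + 192)
  w^4 - w^3 + 2w^2 + 40w - 192 = (-(1/4)w - 1)(-4w^3 + 20w^2 - 88w + 192) + (0)
Last nonzero remainder: -4w^3 + 20w^2 - 88w + 192. Dividing through by -4 gives the monic gcd w^3 - 5w^2 + 22w - 48.
Cancel w^3 - 5w^2 + 22w - 48 from numerator and denominator to get the reduced form.

(w)/(w + 4)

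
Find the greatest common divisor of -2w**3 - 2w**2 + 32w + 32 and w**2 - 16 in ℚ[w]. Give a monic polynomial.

Apply the Euclidean algorithm:
  -2w**3 - 2w**2 + 32w + 32 = (-2w - 2)(w**2 - 16) + (0)
The last nonzero remainder w**2 - 16 is already monic.

w**2 - 16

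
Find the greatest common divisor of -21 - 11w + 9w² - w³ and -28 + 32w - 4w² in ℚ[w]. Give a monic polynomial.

-7 + w

Repeated division with remainder:
  -w³ + 9w² - 11w - 21 = ((1/4)w - 1/4)(-4w² + 32w - 28) + (4w - 28)
  -4w² + 32w - 28 = (-w + 1)(4w - 28) + (0)
Last nonzero remainder: 4w - 28. Dividing through by 4 gives the monic gcd w - 7.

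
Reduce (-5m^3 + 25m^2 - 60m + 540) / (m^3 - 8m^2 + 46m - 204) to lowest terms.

(-5m^2 - 5m - 90)/(m^2 - 2m + 34)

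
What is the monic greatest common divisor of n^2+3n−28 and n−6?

1

By polynomial division,
  n^2+3n−28 = (n+9)(n−6) + (26)
  n−6 = ((1/26)n−3/13)(26) + (0)
The last nonzero remainder is the constant 26, so the polynomials are coprime and gcd = 1.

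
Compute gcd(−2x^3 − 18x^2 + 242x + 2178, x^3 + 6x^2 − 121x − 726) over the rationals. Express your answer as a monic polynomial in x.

x^2 − 121

By polynomial division,
  −2x^3 − 18x^2 + 242x + 2178 = (−2)(x^3 + 6x^2 − 121x − 726) + (−6x^2 + 726)
  x^3 + 6x^2 − 121x − 726 = (−(1/6)x − 1)(−6x^2 + 726) + (0)
Last nonzero remainder: −6x^2 + 726. Dividing through by −6 gives the monic gcd x^2 − 121.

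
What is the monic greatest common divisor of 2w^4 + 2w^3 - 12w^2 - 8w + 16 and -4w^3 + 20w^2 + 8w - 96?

w + 2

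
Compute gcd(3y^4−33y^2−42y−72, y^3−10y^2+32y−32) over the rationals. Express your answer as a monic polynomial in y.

y−4

Euclidean algorithm in ℚ[y]:
  3y^4−33y^2−42y−72 = (3y+30)(y^3−10y^2+32y−32) + (171y^2−906y+888)
  y^3−10y^2+32y−32 = ((1/171)y−268/9747)(171y^2−906y+888) + ((6160/3249)y−24640/3249)
  171y^2−906y+888 = ((555579/6160)y−360639/3080)((6160/3249)y−24640/3249) + (0)
Last nonzero remainder: (6160/3249)y−24640/3249. Dividing through by 6160/3249 gives the monic gcd y−4.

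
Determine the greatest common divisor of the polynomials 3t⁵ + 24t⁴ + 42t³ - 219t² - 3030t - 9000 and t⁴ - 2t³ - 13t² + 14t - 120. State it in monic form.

t² - t - 20

Repeated division with remainder:
  3t⁵ + 24t⁴ + 42t³ - 219t² - 3030t - 9000 = (3t + 30)(t⁴ - 2t³ - 13t² + 14t - 120) + (141t³ + 129t² - 3090t - 5400)
  t⁴ - 2t³ - 13t² + 14t - 120 = ((1/141)t - 137/6627)(141t³ + 129t² - 3090t - 5400) + ((25584/2209)t² - (25584/2209)t - 511680/2209)
  141t³ + 129t² - 3090t - 5400 = ((103823/8528)t + 99405/4264)((25584/2209)t² - (25584/2209)t - 511680/2209) + (0)
Last nonzero remainder: (25584/2209)t² - (25584/2209)t - 511680/2209. Dividing through by 25584/2209 gives the monic gcd t² - t - 20.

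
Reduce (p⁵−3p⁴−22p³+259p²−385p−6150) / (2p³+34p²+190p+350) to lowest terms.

(p³−13p²+83p−246)/(2p+14)

Euclidean algorithm in ℚ[p]:
  p⁵−3p⁴−22p³+259p²−385p−6150 = ((1/2)p²−10p+223/2)(2p³+34p²+190p+350) + (−1807p²−18070p−45175)
  2p³+34p²+190p+350 = (−(2/1807)p−14/1807)(−1807p²−18070p−45175) + (0)
Last nonzero remainder: −1807p²−18070p−45175. Dividing through by −1807 gives the monic gcd p²+10p+25.
Cancel p²+10p+25 from numerator and denominator to get the reduced form.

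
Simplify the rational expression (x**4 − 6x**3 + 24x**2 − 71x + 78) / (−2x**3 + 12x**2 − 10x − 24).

(−x**3 + 3x**2 − 15x + 26)/(2x**2 − 6x − 8)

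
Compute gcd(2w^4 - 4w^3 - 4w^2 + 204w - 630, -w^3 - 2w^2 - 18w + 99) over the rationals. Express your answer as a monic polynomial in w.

Euclidean algorithm in ℚ[w]:
  2w^4 - 4w^3 - 4w^2 + 204w - 630 = (-2w + 8)(-w^3 - 2w^2 - 18w + 99) + (-24w^2 + 546w - 1422)
  -w^3 - 2w^2 - 18w + 99 = ((1/24)w + 33/32)(-24w^2 + 546w - 1422) + (-(8349/16)w + 25047/16)
  -24w^2 + 546w - 1422 = ((128/2783)w - 2528/2783)(-(8349/16)w + 25047/16) + (0)
Last nonzero remainder: -(8349/16)w + 25047/16. Dividing through by -8349/16 gives the monic gcd w - 3.

w - 3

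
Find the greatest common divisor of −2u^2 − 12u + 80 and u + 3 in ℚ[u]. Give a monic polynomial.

1

Euclidean algorithm in ℚ[u]:
  −2u^2 − 12u + 80 = (−2u − 6)(u + 3) + (98)
  u + 3 = ((1/98)u + 3/98)(98) + (0)
The last nonzero remainder is the constant 98, so the polynomials are coprime and gcd = 1.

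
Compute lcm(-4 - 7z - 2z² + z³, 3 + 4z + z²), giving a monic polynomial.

-12 - 25z - 13z² + z³ + z⁴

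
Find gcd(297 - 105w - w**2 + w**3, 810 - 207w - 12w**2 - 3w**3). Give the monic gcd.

-3 + w

Euclidean algorithm in ℚ[w]:
  w**3 - w**2 - 105w + 297 = (-1/3)(-3w**3 - 12w**2 - 207w + 810) + (-5w**2 - 174w + 567)
  -3w**3 - 12w**2 - 207w + 810 = ((3/5)w - 462/25)(-5w**2 - 174w + 567) + (-(94068/25)w + 282204/25)
  -5w**2 - 174w + 567 = ((125/94068)w + 175/3484)(-(94068/25)w + 282204/25) + (0)
Last nonzero remainder: -(94068/25)w + 282204/25. Dividing through by -94068/25 gives the monic gcd w - 3.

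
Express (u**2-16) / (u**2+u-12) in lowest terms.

(u-4)/(u-3)

Repeated division with remainder:
  u**2-16 = (u**2+u-12) + (-u-4)
  u**2+u-12 = (-u+3)(-u-4) + (0)
Last nonzero remainder: -u-4. Dividing through by -1 gives the monic gcd u+4.
Cancel u+4 from numerator and denominator to get the reduced form.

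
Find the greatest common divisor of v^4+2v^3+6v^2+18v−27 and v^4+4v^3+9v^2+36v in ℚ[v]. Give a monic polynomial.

v^2+9

Apply the Euclidean algorithm:
  v^4+2v^3+6v^2+18v−27 = (v^4+4v^3+9v^2+36v) + (−2v^3−3v^2−18v−27)
  v^4+4v^3+9v^2+36v = (−(1/2)v−5/4)(−2v^3−3v^2−18v−27) + (−(15/4)v^2−135/4)
  −2v^3−3v^2−18v−27 = ((8/15)v+4/5)(−(15/4)v^2−135/4) + (0)
Last nonzero remainder: −(15/4)v^2−135/4. Dividing through by −15/4 gives the monic gcd v^2+9.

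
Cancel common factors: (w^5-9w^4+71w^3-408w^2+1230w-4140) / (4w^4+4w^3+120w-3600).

(w^3-9w^2+41w-138)/(4w^2+4w-120)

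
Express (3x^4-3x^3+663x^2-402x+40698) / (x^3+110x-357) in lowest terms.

(3x^2-12x+342)/(x-3)

Euclidean algorithm in ℚ[x]:
  3x^4-3x^3+663x^2-402x+40698 = (3x-3)(x^3+110x-357) + (333x^2+999x+39627)
  x^3+110x-357 = ((1/333)x-1/111)(333x^2+999x+39627) + (0)
Last nonzero remainder: 333x^2+999x+39627. Dividing through by 333 gives the monic gcd x^2+3x+119.
Cancel x^2+3x+119 from numerator and denominator to get the reduced form.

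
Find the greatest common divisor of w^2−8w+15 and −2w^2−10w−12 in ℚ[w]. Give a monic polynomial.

1

By polynomial division,
  w^2−8w+15 = (−1/2)(−2w^2−10w−12) + (−13w+9)
  −2w^2−10w−12 = ((2/13)w+148/169)(−13w+9) + (−3360/169)
  −13w+9 = ((2197/3360)w−507/1120)(−3360/169) + (0)
The last nonzero remainder is the constant −3360/169, so the polynomials are coprime and gcd = 1.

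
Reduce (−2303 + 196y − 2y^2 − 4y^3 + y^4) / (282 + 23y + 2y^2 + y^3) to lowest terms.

(−49 + y^2)/(6 + y)

Apply the Euclidean algorithm:
  y^4 − 4y^3 − 2y^2 + 196y − 2303 = (y − 6)(y^3 + 2y^2 + 23y + 282) + (−13y^2 + 52y − 611)
  y^3 + 2y^2 + 23y + 282 = (−(1/13)y − 6/13)(−13y^2 + 52y − 611) + (0)
Last nonzero remainder: −13y^2 + 52y − 611. Dividing through by −13 gives the monic gcd y^2 − 4y + 47.
Cancel y^2 − 4y + 47 from numerator and denominator to get the reduced form.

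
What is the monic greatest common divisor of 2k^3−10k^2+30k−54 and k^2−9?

Apply the Euclidean algorithm:
  2k^3−10k^2+30k−54 = (2k−10)(k^2−9) + (48k−144)
  k^2−9 = ((1/48)k+1/16)(48k−144) + (0)
Last nonzero remainder: 48k−144. Dividing through by 48 gives the monic gcd k−3.

k−3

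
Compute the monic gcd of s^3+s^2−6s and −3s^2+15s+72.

By polynomial division,
  s^3+s^2−6s = (−(1/3)s−2)(−3s^2+15s+72) + (48s+144)
  −3s^2+15s+72 = (−(1/16)s+1/2)(48s+144) + (0)
Last nonzero remainder: 48s+144. Dividing through by 48 gives the monic gcd s+3.

s+3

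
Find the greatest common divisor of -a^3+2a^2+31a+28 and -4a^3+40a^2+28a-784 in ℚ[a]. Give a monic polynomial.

a^2-3a-28

By polynomial division,
  -a^3+2a^2+31a+28 = (1/4)(-4a^3+40a^2+28a-784) + (-8a^2+24a+224)
  -4a^3+40a^2+28a-784 = ((1/2)a-7/2)(-8a^2+24a+224) + (0)
Last nonzero remainder: -8a^2+24a+224. Dividing through by -8 gives the monic gcd a^2-3a-28.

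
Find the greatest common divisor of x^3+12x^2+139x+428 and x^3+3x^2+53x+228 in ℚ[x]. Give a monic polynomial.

x+4

Repeated division with remainder:
  x^3+12x^2+139x+428 = (x^3+3x^2+53x+228) + (9x^2+86x+200)
  x^3+3x^2+53x+228 = ((1/9)x-59/81)(9x^2+86x+200) + ((7567/81)x+30268/81)
  9x^2+86x+200 = ((729/7567)x+4050/7567)((7567/81)x+30268/81) + (0)
Last nonzero remainder: (7567/81)x+30268/81. Dividing through by 7567/81 gives the monic gcd x+4.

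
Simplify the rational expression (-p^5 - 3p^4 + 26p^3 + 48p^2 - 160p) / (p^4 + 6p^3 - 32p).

By polynomial division,
  -p^5 - 3p^4 + 26p^3 + 48p^2 - 160p = (-p + 3)(p^4 + 6p^3 - 32p) + (8p^3 + 16p^2 - 64p)
  p^4 + 6p^3 - 32p = ((1/8)p + 1/2)(8p^3 + 16p^2 - 64p) + (0)
Last nonzero remainder: 8p^3 + 16p^2 - 64p. Dividing through by 8 gives the monic gcd p^3 + 2p^2 - 8p.
Cancel p^3 + 2p^2 - 8p from numerator and denominator to get the reduced form.

(-p^2 - p + 20)/(p + 4)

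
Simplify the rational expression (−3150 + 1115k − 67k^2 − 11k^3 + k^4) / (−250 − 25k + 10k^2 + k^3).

By polynomial division,
  k^4 − 11k^3 − 67k^2 + 1115k − 3150 = (k − 21)(k^3 + 10k^2 − 25k − 250) + (168k^2 + 840k − 8400)
  k^3 + 10k^2 − 25k − 250 = ((1/168)k + 5/168)(168k^2 + 840k − 8400) + (0)
Last nonzero remainder: 168k^2 + 840k − 8400. Dividing through by 168 gives the monic gcd k^2 + 5k − 50.
Cancel k^2 + 5k − 50 from numerator and denominator to get the reduced form.

(63 − 16k + k^2)/(5 + k)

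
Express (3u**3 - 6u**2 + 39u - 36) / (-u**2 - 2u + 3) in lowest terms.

Apply the Euclidean algorithm:
  3u**3 - 6u**2 + 39u - 36 = (-3u + 12)(-u**2 - 2u + 3) + (72u - 72)
  -u**2 - 2u + 3 = (-(1/72)u - 1/24)(72u - 72) + (0)
Last nonzero remainder: 72u - 72. Dividing through by 72 gives the monic gcd u - 1.
Cancel u - 1 from numerator and denominator to get the reduced form.

(-3u**2 + 3u - 36)/(u + 3)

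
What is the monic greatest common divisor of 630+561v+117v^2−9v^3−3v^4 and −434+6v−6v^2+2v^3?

Repeated division with remainder:
  −3v^4−9v^3+117v^2+561v+630 = (−(3/2)v−9)(2v^3−6v^2+6v−434) + (72v^2−36v−3276)
  2v^3−6v^2+6v−434 = ((1/36)v−5/72)(72v^2−36v−3276) + ((189/2)v−1323/2)
  72v^2−36v−3276 = ((16/21)v+104/21)((189/2)v−1323/2) + (0)
Last nonzero remainder: (189/2)v−1323/2. Dividing through by 189/2 gives the monic gcd v−7.

−7+v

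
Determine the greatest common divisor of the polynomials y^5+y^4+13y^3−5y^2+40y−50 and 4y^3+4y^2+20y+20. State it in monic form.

y^2+5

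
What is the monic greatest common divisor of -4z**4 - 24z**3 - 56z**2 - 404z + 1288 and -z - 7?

z + 7

Apply the Euclidean algorithm:
  -4z**4 - 24z**3 - 56z**2 - 404z + 1288 = (4z**3 - 4z**2 + 84z - 184)(-z - 7) + (0)
Last nonzero remainder: -z - 7. Dividing through by -1 gives the monic gcd z + 7.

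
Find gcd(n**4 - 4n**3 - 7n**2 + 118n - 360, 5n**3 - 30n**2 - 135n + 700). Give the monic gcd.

n**2 + n - 20

By polynomial division,
  n**4 - 4n**3 - 7n**2 + 118n - 360 = ((1/5)n + 2/5)(5n**3 - 30n**2 - 135n + 700) + (32n**2 + 32n - 640)
  5n**3 - 30n**2 - 135n + 700 = ((5/32)n - 35/32)(32n**2 + 32n - 640) + (0)
Last nonzero remainder: 32n**2 + 32n - 640. Dividing through by 32 gives the monic gcd n**2 + n - 20.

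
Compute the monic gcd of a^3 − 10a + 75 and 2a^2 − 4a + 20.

1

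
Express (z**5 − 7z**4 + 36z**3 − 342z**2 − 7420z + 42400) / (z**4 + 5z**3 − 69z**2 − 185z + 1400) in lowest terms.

Apply the Euclidean algorithm:
  z**5 − 7z**4 + 36z**3 − 342z**2 − 7420z + 42400 = (z − 12)(z**4 + 5z**3 − 69z**2 − 185z + 1400) + (165z**3 − 985z**2 − 11040z + 59200)
  z**4 + 5z**3 − 69z**2 − 185z + 1400 = ((1/165)z + 362/5445)(165z**3 − 985z**2 − 11040z + 59200) + ((69037/1089)z**2 + (69037/363)z − 2761480/1089)
  165z**3 − 985z**2 − 11040z + 59200 = ((179685/69037)z − 1611720/69037)((69037/1089)z**2 + (69037/363)z − 2761480/1089) + (0)
Last nonzero remainder: (69037/1089)z**2 + (69037/363)z − 2761480/1089. Dividing through by 69037/1089 gives the monic gcd z**2 + 3z − 40.
Cancel z**2 + 3z − 40 from numerator and denominator to get the reduced form.

(z**3 − 10z**2 + 106z − 1060)/(z**2 + 2z − 35)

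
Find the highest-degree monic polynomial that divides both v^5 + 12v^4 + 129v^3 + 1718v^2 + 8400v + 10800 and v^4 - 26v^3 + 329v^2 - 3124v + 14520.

Repeated division with remainder:
  v^5 + 12v^4 + 129v^3 + 1718v^2 + 8400v + 10800 = (v + 38)(v^4 - 26v^3 + 329v^2 - 3124v + 14520) + (788v^3 - 7660v^2 + 112592v - 540960)
  v^4 - 26v^3 + 329v^2 - 3124v + 14520 = ((1/788)v - 3207/155236)(788v^3 - 7660v^2 + 112592v - 540960) + ((1081600/38809)v^2 - (4326400/38809)v + 129792000/38809)
  788v^3 - 7660v^2 + 112592v - 540960 = ((7645373/270400)v - 43737743/270400)((1081600/38809)v^2 - (4326400/38809)v + 129792000/38809) + (0)
Last nonzero remainder: (1081600/38809)v^2 - (4326400/38809)v + 129792000/38809. Dividing through by 1081600/38809 gives the monic gcd v^2 - 4v + 120.

v^2 - 4v + 120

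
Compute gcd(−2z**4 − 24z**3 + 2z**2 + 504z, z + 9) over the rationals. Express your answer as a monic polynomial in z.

By polynomial division,
  −2z**4 − 24z**3 + 2z**2 + 504z = (−2z**3 − 6z**2 + 56z)(z + 9) + (0)
The last nonzero remainder z + 9 is already monic.

z + 9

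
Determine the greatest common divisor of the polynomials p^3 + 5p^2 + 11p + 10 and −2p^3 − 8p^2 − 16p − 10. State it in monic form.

Repeated division with remainder:
  p^3 + 5p^2 + 11p + 10 = (−1/2)(−2p^3 − 8p^2 − 16p − 10) + (p^2 + 3p + 5)
  −2p^3 − 8p^2 − 16p − 10 = (−2p − 2)(p^2 + 3p + 5) + (0)
The last nonzero remainder p^2 + 3p + 5 is already monic.

p^2 + 3p + 5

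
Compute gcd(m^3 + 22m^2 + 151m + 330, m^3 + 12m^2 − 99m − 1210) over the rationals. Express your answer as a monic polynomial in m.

m + 11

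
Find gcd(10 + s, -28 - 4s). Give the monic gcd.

1

Apply the Euclidean algorithm:
  s + 10 = (-1/4)(-4s - 28) + (3)
  -4s - 28 = (-(4/3)s - 28/3)(3) + (0)
The last nonzero remainder is the constant 3, so the polynomials are coprime and gcd = 1.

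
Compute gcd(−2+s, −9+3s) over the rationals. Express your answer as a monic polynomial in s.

1

Euclidean algorithm in ℚ[s]:
  s−2 = (1/3)(3s−9) + (1)
  3s−9 = (3s−9)(1) + (0)
The last nonzero remainder is the constant 1, so the polynomials are coprime and gcd = 1.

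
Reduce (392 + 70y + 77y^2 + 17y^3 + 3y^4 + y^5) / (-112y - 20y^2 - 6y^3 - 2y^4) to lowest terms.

(-7 - y^2)/(2y)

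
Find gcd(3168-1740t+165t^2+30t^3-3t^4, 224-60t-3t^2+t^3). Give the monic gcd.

Repeated division with remainder:
  -3t^4+30t^3+165t^2-1740t+3168 = (-3t+21)(t^3-3t^2-60t+224) + (48t^2+192t-1536)
  t^3-3t^2-60t+224 = ((1/48)t-7/48)(48t^2+192t-1536) + (0)
Last nonzero remainder: 48t^2+192t-1536. Dividing through by 48 gives the monic gcd t^2+4t-32.

-32+4t+t^2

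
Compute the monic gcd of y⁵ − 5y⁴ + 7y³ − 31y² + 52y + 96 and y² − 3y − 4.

y² − 3y − 4

Repeated division with remainder:
  y⁵ − 5y⁴ + 7y³ − 31y² + 52y + 96 = (y³ − 2y² + 5y − 24)(y² − 3y − 4) + (0)
The last nonzero remainder y² − 3y − 4 is already monic.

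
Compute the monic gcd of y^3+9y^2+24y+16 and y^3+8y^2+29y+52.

Repeated division with remainder:
  y^3+9y^2+24y+16 = (y^3+8y^2+29y+52) + (y^2-5y-36)
  y^3+8y^2+29y+52 = (y+13)(y^2-5y-36) + (130y+520)
  y^2-5y-36 = ((1/130)y-9/130)(130y+520) + (0)
Last nonzero remainder: 130y+520. Dividing through by 130 gives the monic gcd y+4.

y+4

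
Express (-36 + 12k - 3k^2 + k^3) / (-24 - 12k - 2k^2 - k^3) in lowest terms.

(3 - k)/(2 + k)

By polynomial division,
  k^3 - 3k^2 + 12k - 36 = (-1)(-k^3 - 2k^2 - 12k - 24) + (-5k^2 - 60)
  -k^3 - 2k^2 - 12k - 24 = ((1/5)k + 2/5)(-5k^2 - 60) + (0)
Last nonzero remainder: -5k^2 - 60. Dividing through by -5 gives the monic gcd k^2 + 12.
Cancel k^2 + 12 from numerator and denominator to get the reduced form.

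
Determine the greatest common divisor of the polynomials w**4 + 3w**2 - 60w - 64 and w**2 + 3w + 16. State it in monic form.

w**2 + 3w + 16

Repeated division with remainder:
  w**4 + 3w**2 - 60w - 64 = (w**2 - 3w - 4)(w**2 + 3w + 16) + (0)
The last nonzero remainder w**2 + 3w + 16 is already monic.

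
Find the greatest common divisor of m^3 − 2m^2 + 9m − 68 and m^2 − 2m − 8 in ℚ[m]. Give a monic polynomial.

Apply the Euclidean algorithm:
  m^3 − 2m^2 + 9m − 68 = (m)(m^2 − 2m − 8) + (17m − 68)
  m^2 − 2m − 8 = ((1/17)m + 2/17)(17m − 68) + (0)
Last nonzero remainder: 17m − 68. Dividing through by 17 gives the monic gcd m − 4.

m − 4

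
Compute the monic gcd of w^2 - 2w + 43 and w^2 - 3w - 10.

1

Euclidean algorithm in ℚ[w]:
  w^2 - 2w + 43 = (w^2 - 3w - 10) + (w + 53)
  w^2 - 3w - 10 = (w - 56)(w + 53) + (2958)
  w + 53 = ((1/2958)w + 53/2958)(2958) + (0)
The last nonzero remainder is the constant 2958, so the polynomials are coprime and gcd = 1.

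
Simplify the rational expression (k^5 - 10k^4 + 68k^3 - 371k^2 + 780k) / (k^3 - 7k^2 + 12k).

(k^3 - 6k^2 + 44k - 195)/(k - 3)

Apply the Euclidean algorithm:
  k^5 - 10k^4 + 68k^3 - 371k^2 + 780k = (k^2 - 3k + 35)(k^3 - 7k^2 + 12k) + (-90k^2 + 360k)
  k^3 - 7k^2 + 12k = (-(1/90)k + 1/30)(-90k^2 + 360k) + (0)
Last nonzero remainder: -90k^2 + 360k. Dividing through by -90 gives the monic gcd k^2 - 4k.
Cancel k^2 - 4k from numerator and denominator to get the reduced form.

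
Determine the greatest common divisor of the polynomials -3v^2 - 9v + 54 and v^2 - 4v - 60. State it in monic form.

v + 6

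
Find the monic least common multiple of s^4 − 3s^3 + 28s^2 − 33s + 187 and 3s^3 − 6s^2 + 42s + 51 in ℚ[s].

Apply the Euclidean algorithm:
  s^4 − 3s^3 + 28s^2 − 33s + 187 = ((1/3)s − 1/3)(3s^3 − 6s^2 + 42s + 51) + (12s^2 − 36s + 204)
  3s^3 − 6s^2 + 42s + 51 = ((1/4)s + 1/4)(12s^2 − 36s + 204) + (0)
Last nonzero remainder: 12s^2 − 36s + 204. Dividing through by 12 gives the monic gcd s^2 − 3s + 17.
Then lcm(f, g) = f·g / gcd(f, g); expanding and making the result monic gives the answer.

s^5 − 2s^4 + 25s^3 − 5s^2 + 154s + 187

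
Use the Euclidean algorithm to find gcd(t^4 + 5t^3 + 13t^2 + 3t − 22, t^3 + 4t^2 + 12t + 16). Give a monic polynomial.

t + 2

Euclidean algorithm in ℚ[t]:
  t^4 + 5t^3 + 13t^2 + 3t − 22 = (t + 1)(t^3 + 4t^2 + 12t + 16) + (−3t^2 − 25t − 38)
  t^3 + 4t^2 + 12t + 16 = (−(1/3)t + 13/9)(−3t^2 − 25t − 38) + ((319/9)t + 638/9)
  −3t^2 − 25t − 38 = (−(27/319)t − 171/319)((319/9)t + 638/9) + (0)
Last nonzero remainder: (319/9)t + 638/9. Dividing through by 319/9 gives the monic gcd t + 2.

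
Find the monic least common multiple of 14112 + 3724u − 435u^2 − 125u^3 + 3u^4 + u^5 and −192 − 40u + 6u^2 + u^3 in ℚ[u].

−84672 − 8232u + 6334u^2 + 315u^3 − 143u^4 − 3u^5 + u^6

Repeated division with remainder:
  u^5 + 3u^4 − 125u^3 − 435u^2 + 3724u + 14112 = (u^2 − 3u − 67)(u^3 + 6u^2 − 40u − 192) + (39u^2 + 468u + 1248)
  u^3 + 6u^2 − 40u − 192 = ((1/39)u − 2/13)(39u^2 + 468u + 1248) + (0)
Last nonzero remainder: 39u^2 + 468u + 1248. Dividing through by 39 gives the monic gcd u^2 + 12u + 32.
Then lcm(f, g) = f·g / gcd(f, g); expanding and making the result monic gives the answer.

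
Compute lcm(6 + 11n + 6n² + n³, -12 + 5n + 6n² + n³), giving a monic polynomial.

-24 - 26n + 15n² + 25n³ + 9n⁴ + n⁵

By polynomial division,
  n³ + 6n² + 11n + 6 = (n³ + 6n² + 5n - 12) + (6n + 18)
  n³ + 6n² + 5n - 12 = ((1/6)n² + (1/2)n - 2/3)(6n + 18) + (0)
Last nonzero remainder: 6n + 18. Dividing through by 6 gives the monic gcd n + 3.
Then lcm(f, g) = f·g / gcd(f, g); expanding and making the result monic gives the answer.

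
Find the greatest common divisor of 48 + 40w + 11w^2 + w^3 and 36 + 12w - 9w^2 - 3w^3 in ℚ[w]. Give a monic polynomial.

3 + w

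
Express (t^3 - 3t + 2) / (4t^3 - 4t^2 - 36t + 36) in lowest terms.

(t^2 + t - 2)/(4t^2 - 36)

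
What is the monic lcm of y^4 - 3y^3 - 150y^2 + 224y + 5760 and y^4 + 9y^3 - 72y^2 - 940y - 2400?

Repeated division with remainder:
  y^4 - 3y^3 - 150y^2 + 224y + 5760 = (y^4 + 9y^3 - 72y^2 - 940y - 2400) + (-12y^3 - 78y^2 + 1164y + 8160)
  y^4 + 9y^3 - 72y^2 - 940y - 2400 = (-(1/12)y - 5/24)(-12y^3 - 78y^2 + 1164y + 8160) + ((35/4)y^2 - (35/2)y - 700)
  -12y^3 - 78y^2 + 1164y + 8160 = (-(48/35)y - 408/35)((35/4)y^2 - (35/2)y - 700) + (0)
Last nonzero remainder: (35/4)y^2 - (35/2)y - 700. Dividing through by 35/4 gives the monic gcd y^2 - 2y - 80.
Then lcm(f, g) = f·g / gcd(f, g); expanding and making the result monic gives the answer.

y^6 + 8y^5 - 153y^4 - 1516y^3 + 3724y^2 + 70080y + 172800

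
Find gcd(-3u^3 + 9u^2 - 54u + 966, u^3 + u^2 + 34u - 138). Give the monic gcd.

Apply the Euclidean algorithm:
  -3u^3 + 9u^2 - 54u + 966 = (-3)(u^3 + u^2 + 34u - 138) + (12u^2 + 48u + 552)
  u^3 + u^2 + 34u - 138 = ((1/12)u - 1/4)(12u^2 + 48u + 552) + (0)
Last nonzero remainder: 12u^2 + 48u + 552. Dividing through by 12 gives the monic gcd u^2 + 4u + 46.

u^2 + 4u + 46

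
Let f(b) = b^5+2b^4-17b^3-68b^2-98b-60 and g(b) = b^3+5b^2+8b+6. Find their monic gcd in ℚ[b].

Euclidean algorithm in ℚ[b]:
  b^5+2b^4-17b^3-68b^2-98b-60 = (b^2-3b-10)(b^3+5b^2+8b+6) + (0)
The last nonzero remainder b^3+5b^2+8b+6 is already monic.

b^3+5b^2+8b+6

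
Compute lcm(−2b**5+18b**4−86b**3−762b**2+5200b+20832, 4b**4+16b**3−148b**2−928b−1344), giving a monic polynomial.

b**6−6b**5+16b**4+510b**3−1457b**2−18216b−31248

Repeated division with remainder:
  −2b**5+18b**4−86b**3−762b**2+5200b+20832 = (−(1/2)b+13/2)(4b**4+16b**3−148b**2−928b−1344) + (−264b**3−264b**2+10560b+29568)
  4b**4+16b**3−148b**2−928b−1344 = (−(1/66)b−1/22)(−264b**3−264b**2+10560b+29568) + (0)
Last nonzero remainder: −264b**3−264b**2+10560b+29568. Dividing through by −264 gives the monic gcd b**3+b**2−40b−112.
Then lcm(f, g) = f·g / gcd(f, g); expanding and making the result monic gives the answer.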